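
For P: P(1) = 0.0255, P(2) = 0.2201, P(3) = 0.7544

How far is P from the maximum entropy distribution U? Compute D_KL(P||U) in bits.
0.6626 bits

U(i) = 1/3 for all i

D_KL(P||U) = Σ P(x) log₂(P(x) / (1/3))
           = Σ P(x) log₂(P(x)) + log₂(3)
           = log₂(3) - H(P)

H(P) = -Σ P(x) log₂(P(x)):
  -P(1)·log₂(P(1)) = -(0.0255)·log₂(0.0255) = 0.13498
  -P(2)·log₂(P(2)) = -(0.2201)·log₂(0.2201) = 0.48065
  -P(3)·log₂(P(3)) = -(0.7544)·log₂(0.7544) = 0.30674
H(P) = 0.13498 + 0.48065 + 0.30674 = 0.92237 bits

log₂(3) = 1.58496 bits

D_KL(P||U) = 1.58496 - 0.92237 = 0.66259 ≈ 0.6626 bits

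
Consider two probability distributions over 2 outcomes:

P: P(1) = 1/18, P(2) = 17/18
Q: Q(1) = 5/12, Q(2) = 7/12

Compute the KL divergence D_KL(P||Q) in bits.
0.4950 bits

D_KL(P||Q) = Σ P(x) log₂(P(x)/Q(x))

Computing term by term:
  P(1)·log₂(P(1)/Q(1)) = (1/18)·log₂((1/18)/(5/12)) = -0.16149
  P(2)·log₂(P(2)/Q(2)) = (17/18)·log₂((17/18)/(7/12)) = 0.65653

D_KL(P||Q) = -0.16149 + 0.65653 = 0.49504 ≈ 0.4950 bits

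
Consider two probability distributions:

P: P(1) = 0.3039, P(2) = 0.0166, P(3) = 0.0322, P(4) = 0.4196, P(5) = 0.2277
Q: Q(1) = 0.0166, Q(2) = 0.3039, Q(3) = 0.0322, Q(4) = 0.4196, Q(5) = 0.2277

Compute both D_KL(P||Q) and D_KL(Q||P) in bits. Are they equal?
D_KL(P||Q) = 1.2050 bits, D_KL(Q||P) = 1.2050 bits. Yes, in this case they are equal (although KL divergence is not symmetric in general).

D_KL(P||Q) = Σ P(x) log₂(P(x)/Q(x))

Computing term by term:
  P(1)·log₂(P(1)/Q(1)) = 0.3039·log₂(0.3039/0.0166) = 1.27466
  P(2)·log₂(P(2)/Q(2)) = 0.0166·log₂(0.0166/0.3039) = -0.06963
  P(3)·log₂(P(3)/Q(3)) = 0.0322·log₂(0.0322/0.0322) = 0.00000
  P(4)·log₂(P(4)/Q(4)) = 0.4196·log₂(0.4196/0.4196) = 0.00000
  P(5)·log₂(P(5)/Q(5)) = 0.2277·log₂(0.2277/0.2277) = 0.00000

D_KL(P||Q) = 1.27466 - 0.06963 + 0.00000 + 0.00000 + 0.00000 = 1.20503 ≈ 1.2050 bits

D_KL(Q||P) = Σ Q(x) log₂(Q(x)/P(x))

Computing term by term:
  Q(1)·log₂(Q(1)/P(1)) = 0.0166·log₂(0.0166/0.3039) = -0.06963
  Q(2)·log₂(Q(2)/P(2)) = 0.3039·log₂(0.3039/0.0166) = 1.27466
  Q(3)·log₂(Q(3)/P(3)) = 0.0322·log₂(0.0322/0.0322) = 0.00000
  Q(4)·log₂(Q(4)/P(4)) = 0.4196·log₂(0.4196/0.4196) = 0.00000
  Q(5)·log₂(Q(5)/P(5)) = 0.2277·log₂(0.2277/0.2277) = 0.00000

D_KL(Q||P) = -0.06963 + 1.27466 + 0.00000 + 0.00000 + 0.00000 = 1.20503 ≈ 1.2050 bits

These ARE equal here. Q is P with outcomes relabeled (Q(1) = P(2), Q(2) = P(1)) by a relabeling that is its own inverse, so the two sums contain exactly the same terms in a different order. This is a special case — KL divergence is not symmetric in general: D_KL(P||Q) ≠ D_KL(Q||P) for most P, Q.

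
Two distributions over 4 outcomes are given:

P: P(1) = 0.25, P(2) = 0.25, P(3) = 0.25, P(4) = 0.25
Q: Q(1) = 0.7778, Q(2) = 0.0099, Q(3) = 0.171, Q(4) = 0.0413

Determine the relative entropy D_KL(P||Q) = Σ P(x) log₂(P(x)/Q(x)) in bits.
1.5416 bits

D_KL(P||Q) = Σ P(x) log₂(P(x)/Q(x))

Computing term by term:
  P(1)·log₂(P(1)/Q(1)) = 0.25·log₂(0.25/0.7778) = -0.40937
  P(2)·log₂(P(2)/Q(2)) = 0.25·log₂(0.25/0.0099) = 1.16459
  P(3)·log₂(P(3)/Q(3)) = 0.25·log₂(0.25/0.171) = 0.13698
  P(4)·log₂(P(4)/Q(4)) = 0.25·log₂(0.25/0.0413) = 0.64943

D_KL(P||Q) = -0.40937 + 1.16459 + 0.13698 + 0.64943 = 1.54163 ≈ 1.5416 bits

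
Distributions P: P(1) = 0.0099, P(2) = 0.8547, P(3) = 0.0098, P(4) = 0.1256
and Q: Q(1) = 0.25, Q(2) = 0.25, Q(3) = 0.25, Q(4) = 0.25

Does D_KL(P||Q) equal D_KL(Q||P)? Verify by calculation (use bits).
D_KL(P||Q) = 1.2992 bits, D_KL(Q||P) = 2.1377 bits. No — D_KL(P||Q) ≠ D_KL(Q||P) for this pair.

D_KL(P||Q) = Σ P(x) log₂(P(x)/Q(x))

Computing term by term:
  P(1)·log₂(P(1)/Q(1)) = 0.0099·log₂(0.0099/0.25) = -0.04612
  P(2)·log₂(P(2)/Q(2)) = 0.8547·log₂(0.8547/0.25) = 1.51580
  P(3)·log₂(P(3)/Q(3)) = 0.0098·log₂(0.0098/0.25) = -0.04580
  P(4)·log₂(P(4)/Q(4)) = 0.1256·log₂(0.1256/0.25) = -0.12473

D_KL(P||Q) = -0.04612 + 1.51580 - 0.04580 - 0.12473 = 1.29915 ≈ 1.2992 bits

D_KL(Q||P) = Σ Q(x) log₂(Q(x)/P(x))

Computing term by term:
  Q(1)·log₂(Q(1)/P(1)) = 0.25·log₂(0.25/0.0099) = 1.16459
  Q(2)·log₂(Q(2)/P(2)) = 0.25·log₂(0.25/0.8547) = -0.44337
  Q(3)·log₂(Q(3)/P(3)) = 0.25·log₂(0.25/0.0098) = 1.16825
  Q(4)·log₂(Q(4)/P(4)) = 0.25·log₂(0.25/0.1256) = 0.24827

D_KL(Q||P) = 1.16459 - 0.44337 + 1.16825 + 0.24827 = 2.13774 ≈ 2.1377 bits

These are NOT equal (difference: 0.8385 bits). KL divergence is asymmetric: D_KL(P||Q) ≠ D_KL(Q||P) in general.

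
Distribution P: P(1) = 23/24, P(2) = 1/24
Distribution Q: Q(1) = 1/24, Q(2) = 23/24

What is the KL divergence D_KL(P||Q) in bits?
4.1466 bits

D_KL(P||Q) = Σ P(x) log₂(P(x)/Q(x))

Computing term by term:
  P(1)·log₂(P(1)/Q(1)) = (23/24)·log₂((23/24)/(1/24)) = 4.33508
  P(2)·log₂(P(2)/Q(2)) = (1/24)·log₂((1/24)/(23/24)) = -0.18848

D_KL(P||Q) = 4.33508 - 0.18848 = 4.14660 ≈ 4.1466 bits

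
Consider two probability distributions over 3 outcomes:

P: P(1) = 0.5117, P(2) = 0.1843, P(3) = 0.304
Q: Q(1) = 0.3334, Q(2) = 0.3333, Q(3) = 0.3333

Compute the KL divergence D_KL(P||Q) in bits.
0.1184 bits

D_KL(P||Q) = Σ P(x) log₂(P(x)/Q(x))

Computing term by term:
  P(1)·log₂(P(1)/Q(1)) = 0.5117·log₂(0.5117/0.3334) = 0.31625
  P(2)·log₂(P(2)/Q(2)) = 0.1843·log₂(0.1843/0.3333) = -0.15753
  P(3)·log₂(P(3)/Q(3)) = 0.304·log₂(0.304/0.3333) = -0.04036

D_KL(P||Q) = 0.31625 - 0.15753 - 0.04036 = 0.11836 ≈ 0.1184 bits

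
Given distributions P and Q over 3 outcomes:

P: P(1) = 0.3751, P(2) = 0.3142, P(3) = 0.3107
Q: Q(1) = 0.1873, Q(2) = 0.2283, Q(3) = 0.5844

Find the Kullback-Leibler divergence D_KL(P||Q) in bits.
0.2374 bits

D_KL(P||Q) = Σ P(x) log₂(P(x)/Q(x))

Computing term by term:
  P(1)·log₂(P(1)/Q(1)) = 0.3751·log₂(0.3751/0.1873) = 0.37582
  P(2)·log₂(P(2)/Q(2)) = 0.3142·log₂(0.3142/0.2283) = 0.14477
  P(3)·log₂(P(3)/Q(3)) = 0.3107·log₂(0.3107/0.5844) = -0.28318

D_KL(P||Q) = 0.37582 + 0.14477 - 0.28318 = 0.23741 ≈ 0.2374 bits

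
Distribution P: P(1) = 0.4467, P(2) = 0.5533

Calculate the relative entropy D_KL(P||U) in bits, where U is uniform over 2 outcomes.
0.0082 bits

U(i) = 1/2 for all i

D_KL(P||U) = Σ P(x) log₂(P(x) / (1/2))
           = Σ P(x) log₂(P(x)) + log₂(2)
           = log₂(2) - H(P)

H(P) = -Σ P(x) log₂(P(x)):
  -P(1)·log₂(P(1)) = -(0.4467)·log₂(0.4467) = 0.51934
  -P(2)·log₂(P(2)) = -(0.5533)·log₂(0.5533) = 0.47244
H(P) = 0.51934 + 0.47244 = 0.99178 bits

log₂(2) = 1.00000 bits

D_KL(P||U) = 1.00000 - 0.99178 = 0.00822 ≈ 0.0082 bits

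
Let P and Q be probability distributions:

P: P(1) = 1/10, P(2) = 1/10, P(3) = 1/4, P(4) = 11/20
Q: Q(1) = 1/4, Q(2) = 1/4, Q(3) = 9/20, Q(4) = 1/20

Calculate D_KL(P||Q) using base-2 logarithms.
1.4263 bits

D_KL(P||Q) = Σ P(x) log₂(P(x)/Q(x))

Computing term by term:
  P(1)·log₂(P(1)/Q(1)) = (1/10)·log₂((1/10)/(1/4)) = -0.13219
  P(2)·log₂(P(2)/Q(2)) = (1/10)·log₂((1/10)/(1/4)) = -0.13219
  P(3)·log₂(P(3)/Q(3)) = (1/4)·log₂((1/4)/(9/20)) = -0.21200
  P(4)·log₂(P(4)/Q(4)) = (11/20)·log₂((11/20)/(1/20)) = 1.90269

D_KL(P||Q) = -0.13219 - 0.13219 - 0.21200 + 1.90269 = 1.42631 ≈ 1.4263 bits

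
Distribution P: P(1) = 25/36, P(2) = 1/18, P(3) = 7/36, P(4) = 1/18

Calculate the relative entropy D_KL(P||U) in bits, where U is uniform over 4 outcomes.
0.7120 bits

U(i) = 1/4 for all i

D_KL(P||U) = Σ P(x) log₂(P(x) / (1/4))
           = Σ P(x) log₂(P(x)) + log₂(4)
           = log₂(4) - H(P)

H(P) = -Σ P(x) log₂(P(x)):
  -P(1)·log₂(P(1)) = -(25/36)·log₂(25/36) = 0.36533
  -P(2)·log₂(P(2)) = -(1/18)·log₂(1/18) = 0.23166
  -P(3)·log₂(P(3)) = -(7/36)·log₂(7/36) = 0.45939
  -P(4)·log₂(P(4)) = -(1/18)·log₂(1/18) = 0.23166
H(P) = 0.36533 + 0.23166 + 0.45939 + 0.23166 = 1.28804 bits

log₂(4) = 2.00000 bits

D_KL(P||U) = 2.00000 - 1.28804 = 0.71196 ≈ 0.7120 bits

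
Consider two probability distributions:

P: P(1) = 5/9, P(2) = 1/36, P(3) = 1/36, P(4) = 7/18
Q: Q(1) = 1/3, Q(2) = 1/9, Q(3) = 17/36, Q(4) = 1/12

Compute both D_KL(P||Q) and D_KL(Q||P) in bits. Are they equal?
D_KL(P||Q) = 1.1046 bits, D_KL(Q||P) = 1.7216 bits. No, they are not equal.

D_KL(P||Q) = Σ P(x) log₂(P(x)/Q(x))

Computing term by term:
  P(1)·log₂(P(1)/Q(1)) = (5/9)·log₂((5/9)/(1/3)) = 0.40943
  P(2)·log₂(P(2)/Q(2)) = (1/36)·log₂((1/36)/(1/9)) = -0.05556
  P(3)·log₂(P(3)/Q(3)) = (1/36)·log₂((1/36)/(17/36)) = -0.11354
  P(4)·log₂(P(4)/Q(4)) = (7/18)·log₂((7/18)/(1/12)) = 0.86426

D_KL(P||Q) = 0.40943 - 0.05556 - 0.11354 + 0.86426 = 1.10459 ≈ 1.1046 bits

D_KL(Q||P) = Σ Q(x) log₂(Q(x)/P(x))

Computing term by term:
  Q(1)·log₂(Q(1)/P(1)) = (1/3)·log₂((1/3)/(5/9)) = -0.24566
  Q(2)·log₂(Q(2)/P(2)) = (1/9)·log₂((1/9)/(1/36)) = 0.22222
  Q(3)·log₂(Q(3)/P(3)) = (17/36)·log₂((17/36)/(1/36)) = 1.93019
  Q(4)·log₂(Q(4)/P(4)) = (1/12)·log₂((1/12)/(7/18)) = -0.18520

D_KL(Q||P) = -0.24566 + 0.22222 + 1.93019 - 0.18520 = 1.72155 ≈ 1.7216 bits

These are NOT equal (difference: 0.6170 bits). KL divergence is asymmetric: D_KL(P||Q) ≠ D_KL(Q||P) in general.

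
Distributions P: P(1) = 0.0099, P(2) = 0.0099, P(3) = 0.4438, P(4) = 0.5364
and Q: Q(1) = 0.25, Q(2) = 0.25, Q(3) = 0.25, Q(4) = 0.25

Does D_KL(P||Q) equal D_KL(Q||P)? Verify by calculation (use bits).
D_KL(P||Q) = 0.8660 bits, D_KL(Q||P) = 1.8468 bits. No — D_KL(P||Q) ≠ D_KL(Q||P) for this pair.

D_KL(P||Q) = Σ P(x) log₂(P(x)/Q(x))

Computing term by term:
  P(1)·log₂(P(1)/Q(1)) = 0.0099·log₂(0.0099/0.25) = -0.04612
  P(2)·log₂(P(2)/Q(2)) = 0.0099·log₂(0.0099/0.25) = -0.04612
  P(3)·log₂(P(3)/Q(3)) = 0.4438·log₂(0.4438/0.25) = 0.36746
  P(4)·log₂(P(4)/Q(4)) = 0.5364·log₂(0.5364/0.25) = 0.59078

D_KL(P||Q) = -0.04612 - 0.04612 + 0.36746 + 0.59078 = 0.86600 ≈ 0.8660 bits

D_KL(Q||P) = Σ Q(x) log₂(Q(x)/P(x))

Computing term by term:
  Q(1)·log₂(Q(1)/P(1)) = 0.25·log₂(0.25/0.0099) = 1.16459
  Q(2)·log₂(Q(2)/P(2)) = 0.25·log₂(0.25/0.0099) = 1.16459
  Q(3)·log₂(Q(3)/P(3)) = 0.25·log₂(0.25/0.4438) = -0.20700
  Q(4)·log₂(Q(4)/P(4)) = 0.25·log₂(0.25/0.5364) = -0.27535

D_KL(Q||P) = 1.16459 + 1.16459 - 0.20700 - 0.27535 = 1.84683 ≈ 1.8468 bits

These are NOT equal (difference: 0.9808 bits). KL divergence is asymmetric: D_KL(P||Q) ≠ D_KL(Q||P) in general.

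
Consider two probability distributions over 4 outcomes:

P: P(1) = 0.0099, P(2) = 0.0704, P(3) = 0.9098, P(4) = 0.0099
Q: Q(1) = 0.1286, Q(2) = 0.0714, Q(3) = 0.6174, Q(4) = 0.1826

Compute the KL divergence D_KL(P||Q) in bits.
0.4292 bits

D_KL(P||Q) = Σ P(x) log₂(P(x)/Q(x))

Computing term by term:
  P(1)·log₂(P(1)/Q(1)) = 0.0099·log₂(0.0099/0.1286) = -0.03662
  P(2)·log₂(P(2)/Q(2)) = 0.0704·log₂(0.0704/0.0714) = -0.00143
  P(3)·log₂(P(3)/Q(3)) = 0.9098·log₂(0.9098/0.6174) = 0.50889
  P(4)·log₂(P(4)/Q(4)) = 0.0099·log₂(0.0099/0.1826) = -0.04163

D_KL(P||Q) = -0.03662 - 0.00143 + 0.50889 - 0.04163 = 0.42921 ≈ 0.4292 bits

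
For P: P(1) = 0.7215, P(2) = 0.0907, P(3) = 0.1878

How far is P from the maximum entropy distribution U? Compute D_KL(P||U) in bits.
0.4780 bits

U(i) = 1/3 for all i

D_KL(P||U) = Σ P(x) log₂(P(x) / (1/3))
           = Σ P(x) log₂(P(x)) + log₂(3)
           = log₂(3) - H(P)

H(P) = -Σ P(x) log₂(P(x)):
  -P(1)·log₂(P(1)) = -(0.7215)·log₂(0.7215) = 0.33978
  -P(2)·log₂(P(2)) = -(0.0907)·log₂(0.0907) = 0.31407
  -P(3)·log₂(P(3)) = -(0.1878)·log₂(0.1878) = 0.45311
H(P) = 0.33978 + 0.31407 + 0.45311 = 1.10696 bits

log₂(3) = 1.58496 bits

D_KL(P||U) = 1.58496 - 1.10696 = 0.47800 ≈ 0.4780 bits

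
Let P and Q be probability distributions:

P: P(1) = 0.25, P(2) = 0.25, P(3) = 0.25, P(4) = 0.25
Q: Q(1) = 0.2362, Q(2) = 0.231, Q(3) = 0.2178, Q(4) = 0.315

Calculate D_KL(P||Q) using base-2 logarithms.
0.0154 bits

D_KL(P||Q) = Σ P(x) log₂(P(x)/Q(x))

Computing term by term:
  P(1)·log₂(P(1)/Q(1)) = 0.25·log₂(0.25/0.2362) = 0.02048
  P(2)·log₂(P(2)/Q(2)) = 0.25·log₂(0.25/0.231) = 0.02851
  P(3)·log₂(P(3)/Q(3)) = 0.25·log₂(0.25/0.2178) = 0.04973
  P(4)·log₂(P(4)/Q(4)) = 0.25·log₂(0.25/0.315) = -0.08336

D_KL(P||Q) = 0.02048 + 0.02851 + 0.04973 - 0.08336 = 0.01536 ≈ 0.0154 bits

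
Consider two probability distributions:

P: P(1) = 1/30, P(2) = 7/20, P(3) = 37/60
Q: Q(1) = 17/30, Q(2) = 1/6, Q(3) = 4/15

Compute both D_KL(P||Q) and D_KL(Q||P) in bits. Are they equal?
D_KL(P||Q) = 0.9842 bits, D_KL(Q||P) = 1.8153 bits. No, they are not equal.

D_KL(P||Q) = Σ P(x) log₂(P(x)/Q(x))

Computing term by term:
  P(1)·log₂(P(1)/Q(1)) = (1/30)·log₂((1/30)/(17/30)) = -0.13625
  P(2)·log₂(P(2)/Q(2)) = (7/20)·log₂((7/20)/(1/6)) = 0.37464
  P(3)·log₂(P(3)/Q(3)) = (37/60)·log₂((37/60)/(4/15)) = 0.74583

D_KL(P||Q) = -0.13625 + 0.37464 + 0.74583 = 0.98422 ≈ 0.9842 bits

D_KL(Q||P) = Σ Q(x) log₂(Q(x)/P(x))

Computing term by term:
  Q(1)·log₂(Q(1)/P(1)) = (17/30)·log₂((17/30)/(1/30)) = 2.31623
  Q(2)·log₂(Q(2)/P(2)) = (1/6)·log₂((1/6)/(7/20)) = -0.17840
  Q(3)·log₂(Q(3)/P(3)) = (4/15)·log₂((4/15)/(37/60)) = -0.32252

D_KL(Q||P) = 2.31623 - 0.17840 - 0.32252 = 1.81531 ≈ 1.8153 bits

These are NOT equal (difference: 0.8311 bits). KL divergence is asymmetric: D_KL(P||Q) ≠ D_KL(Q||P) in general.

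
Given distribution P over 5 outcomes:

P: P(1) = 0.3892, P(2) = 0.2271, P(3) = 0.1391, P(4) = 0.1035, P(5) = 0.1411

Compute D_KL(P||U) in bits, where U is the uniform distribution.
0.1732 bits

U(i) = 1/5 for all i

D_KL(P||U) = Σ P(x) log₂(P(x) / (1/5))
           = Σ P(x) log₂(P(x)) + log₂(5)
           = log₂(5) - H(P)

H(P) = -Σ P(x) log₂(P(x)):
  -P(1)·log₂(P(1)) = -(0.3892)·log₂(0.3892) = 0.52986
  -P(2)·log₂(P(2)) = -(0.2271)·log₂(0.2271) = 0.48568
  -P(3)·log₂(P(3)) = -(0.1391)·log₂(0.1391) = 0.39585
  -P(4)·log₂(P(4)) = -(0.1035)·log₂(0.1035) = 0.33868
  -P(5)·log₂(P(5)) = -(0.1411)·log₂(0.1411) = 0.39864
H(P) = 0.52986 + 0.48568 + 0.39585 + 0.33868 + 0.39864 = 2.14871 bits

log₂(5) = 2.32193 bits

D_KL(P||U) = 2.32193 - 2.14871 = 0.17322 ≈ 0.1732 bits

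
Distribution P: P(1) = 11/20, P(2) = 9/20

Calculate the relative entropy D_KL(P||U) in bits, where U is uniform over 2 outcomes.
0.0072 bits

U(i) = 1/2 for all i

D_KL(P||U) = Σ P(x) log₂(P(x) / (1/2))
           = Σ P(x) log₂(P(x)) + log₂(2)
           = log₂(2) - H(P)

H(P) = -Σ P(x) log₂(P(x)):
  -P(1)·log₂(P(1)) = -(11/20)·log₂(11/20) = 0.47437
  -P(2)·log₂(P(2)) = -(9/20)·log₂(9/20) = 0.51840
H(P) = 0.47437 + 0.51840 = 0.99277 bits

log₂(2) = 1.00000 bits

D_KL(P||U) = 1.00000 - 0.99277 = 0.00723 ≈ 0.0072 bits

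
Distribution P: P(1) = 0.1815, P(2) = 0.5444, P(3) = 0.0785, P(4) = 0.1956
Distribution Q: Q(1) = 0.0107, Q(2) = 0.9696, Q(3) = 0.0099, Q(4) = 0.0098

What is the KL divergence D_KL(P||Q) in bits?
1.3673 bits

D_KL(P||Q) = Σ P(x) log₂(P(x)/Q(x))

Computing term by term:
  P(1)·log₂(P(1)/Q(1)) = 0.1815·log₂(0.1815/0.0107) = 0.74130
  P(2)·log₂(P(2)/Q(2)) = 0.5444·log₂(0.5444/0.9696) = -0.45333
  P(3)·log₂(P(3)/Q(3)) = 0.0785·log₂(0.0785/0.0099) = 0.23449
  P(4)·log₂(P(4)/Q(4)) = 0.1956·log₂(0.1956/0.0098) = 0.84479

D_KL(P||Q) = 0.74130 - 0.45333 + 0.23449 + 0.84479 = 1.36725 ≈ 1.3673 bits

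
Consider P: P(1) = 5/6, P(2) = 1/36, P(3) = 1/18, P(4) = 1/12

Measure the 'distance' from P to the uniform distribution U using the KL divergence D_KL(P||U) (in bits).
1.1068 bits

U(i) = 1/4 for all i

D_KL(P||U) = Σ P(x) log₂(P(x) / (1/4))
           = Σ P(x) log₂(P(x)) + log₂(4)
           = log₂(4) - H(P)

H(P) = -Σ P(x) log₂(P(x)):
  -P(1)·log₂(P(1)) = -(5/6)·log₂(5/6) = 0.21920
  -P(2)·log₂(P(2)) = -(1/36)·log₂(1/36) = 0.14361
  -P(3)·log₂(P(3)) = -(1/18)·log₂(1/18) = 0.23166
  -P(4)·log₂(P(4)) = -(1/12)·log₂(1/12) = 0.29875
H(P) = 0.21920 + 0.14361 + 0.23166 + 0.29875 = 0.89322 bits

log₂(4) = 2.00000 bits

D_KL(P||U) = 2.00000 - 0.89322 = 1.10678 ≈ 1.1068 bits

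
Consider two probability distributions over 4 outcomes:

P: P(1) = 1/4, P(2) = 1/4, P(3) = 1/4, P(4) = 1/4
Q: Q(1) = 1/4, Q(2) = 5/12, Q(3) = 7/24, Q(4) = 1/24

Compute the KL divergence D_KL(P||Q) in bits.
0.4064 bits

D_KL(P||Q) = Σ P(x) log₂(P(x)/Q(x))

Computing term by term:
  P(1)·log₂(P(1)/Q(1)) = (1/4)·log₂((1/4)/(1/4)) = 0.00000
  P(2)·log₂(P(2)/Q(2)) = (1/4)·log₂((1/4)/(5/12)) = -0.18424
  P(3)·log₂(P(3)/Q(3)) = (1/4)·log₂((1/4)/(7/24)) = -0.05560
  P(4)·log₂(P(4)/Q(4)) = (1/4)·log₂((1/4)/(1/24)) = 0.64624

D_KL(P||Q) = 0.00000 - 0.18424 - 0.05560 + 0.64624 = 0.40640 ≈ 0.4064 bits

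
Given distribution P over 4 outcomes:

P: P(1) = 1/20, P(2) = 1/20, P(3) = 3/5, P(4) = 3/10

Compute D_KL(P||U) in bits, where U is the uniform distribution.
0.6045 bits

U(i) = 1/4 for all i

D_KL(P||U) = Σ P(x) log₂(P(x) / (1/4))
           = Σ P(x) log₂(P(x)) + log₂(4)
           = log₂(4) - H(P)

H(P) = -Σ P(x) log₂(P(x)):
  -P(1)·log₂(P(1)) = -(1/20)·log₂(1/20) = 0.21610
  -P(2)·log₂(P(2)) = -(1/20)·log₂(1/20) = 0.21610
  -P(3)·log₂(P(3)) = -(3/5)·log₂(3/5) = 0.44218
  -P(4)·log₂(P(4)) = -(3/10)·log₂(3/10) = 0.52109
H(P) = 0.21610 + 0.21610 + 0.44218 + 0.52109 = 1.39547 bits

log₂(4) = 2.00000 bits

D_KL(P||U) = 2.00000 - 1.39547 = 0.60453 ≈ 0.6045 bits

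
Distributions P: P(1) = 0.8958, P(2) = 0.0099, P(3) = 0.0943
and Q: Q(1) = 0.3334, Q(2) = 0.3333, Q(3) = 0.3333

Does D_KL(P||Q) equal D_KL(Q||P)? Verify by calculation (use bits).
D_KL(P||Q) = 1.0553 bits, D_KL(Q||P) = 1.8226 bits. No — D_KL(P||Q) ≠ D_KL(Q||P) for this pair.

D_KL(P||Q) = Σ P(x) log₂(P(x)/Q(x))

Computing term by term:
  P(1)·log₂(P(1)/Q(1)) = 0.8958·log₂(0.8958/0.3334) = 1.27734
  P(2)·log₂(P(2)/Q(2)) = 0.0099·log₂(0.0099/0.3333) = -0.05023
  P(3)·log₂(P(3)/Q(3)) = 0.0943·log₂(0.0943/0.3333) = -0.17177

D_KL(P||Q) = 1.27734 - 0.05023 - 0.17177 = 1.05534 ≈ 1.0553 bits

D_KL(Q||P) = Σ Q(x) log₂(Q(x)/P(x))

Computing term by term:
  Q(1)·log₂(Q(1)/P(1)) = 0.3334·log₂(0.3334/0.8958) = -0.47540
  Q(2)·log₂(Q(2)/P(2)) = 0.3333·log₂(0.3333/0.0099) = 1.69091
  Q(3)·log₂(Q(3)/P(3)) = 0.3333·log₂(0.3333/0.0943) = 0.60710

D_KL(Q||P) = -0.47540 + 1.69091 + 0.60710 = 1.82261 ≈ 1.8226 bits

These are NOT equal (difference: 0.7673 bits). KL divergence is asymmetric: D_KL(P||Q) ≠ D_KL(Q||P) in general.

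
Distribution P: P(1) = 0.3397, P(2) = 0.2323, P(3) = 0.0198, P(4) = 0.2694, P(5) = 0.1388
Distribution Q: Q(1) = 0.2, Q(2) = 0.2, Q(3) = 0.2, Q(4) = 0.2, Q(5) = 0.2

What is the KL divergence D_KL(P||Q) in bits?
0.2864 bits

D_KL(P||Q) = Σ P(x) log₂(P(x)/Q(x))

Computing term by term:
  P(1)·log₂(P(1)/Q(1)) = 0.3397·log₂(0.3397/0.2) = 0.25962
  P(2)·log₂(P(2)/Q(2)) = 0.2323·log₂(0.2323/0.2) = 0.05017
  P(3)·log₂(P(3)/Q(3)) = 0.0198·log₂(0.0198/0.2) = -0.06606
  P(4)·log₂(P(4)/Q(4)) = 0.2694·log₂(0.2694/0.2) = 0.11577
  P(5)·log₂(P(5)/Q(5)) = 0.1388·log₂(0.1388/0.2) = -0.07315

D_KL(P||Q) = 0.25962 + 0.05017 - 0.06606 + 0.11577 - 0.07315 = 0.28635 ≈ 0.2864 bits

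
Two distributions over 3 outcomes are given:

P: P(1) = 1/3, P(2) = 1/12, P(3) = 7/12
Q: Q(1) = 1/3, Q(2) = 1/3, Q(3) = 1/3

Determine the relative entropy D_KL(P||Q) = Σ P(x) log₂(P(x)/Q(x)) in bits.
0.3043 bits

D_KL(P||Q) = Σ P(x) log₂(P(x)/Q(x))

Computing term by term:
  P(1)·log₂(P(1)/Q(1)) = (1/3)·log₂((1/3)/(1/3)) = 0.00000
  P(2)·log₂(P(2)/Q(2)) = (1/12)·log₂((1/12)/(1/3)) = -0.16667
  P(3)·log₂(P(3)/Q(3)) = (7/12)·log₂((7/12)/(1/3)) = 0.47096

D_KL(P||Q) = 0.00000 - 0.16667 + 0.47096 = 0.30429 ≈ 0.3043 bits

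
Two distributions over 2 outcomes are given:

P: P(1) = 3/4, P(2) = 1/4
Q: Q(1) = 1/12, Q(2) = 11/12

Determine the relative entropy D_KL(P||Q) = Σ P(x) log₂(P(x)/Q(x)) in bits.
1.9088 bits

D_KL(P||Q) = Σ P(x) log₂(P(x)/Q(x))

Computing term by term:
  P(1)·log₂(P(1)/Q(1)) = (3/4)·log₂((3/4)/(1/12)) = 2.37744
  P(2)·log₂(P(2)/Q(2)) = (1/4)·log₂((1/4)/(11/12)) = -0.46862

D_KL(P||Q) = 2.37744 - 0.46862 = 1.90882 ≈ 1.9088 bits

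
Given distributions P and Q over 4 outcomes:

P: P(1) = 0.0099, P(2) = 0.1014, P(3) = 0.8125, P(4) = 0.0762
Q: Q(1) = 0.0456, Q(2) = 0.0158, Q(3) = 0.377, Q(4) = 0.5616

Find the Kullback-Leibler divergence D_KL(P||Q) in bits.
0.9307 bits

D_KL(P||Q) = Σ P(x) log₂(P(x)/Q(x))

Computing term by term:
  P(1)·log₂(P(1)/Q(1)) = 0.0099·log₂(0.0099/0.0456) = -0.02181
  P(2)·log₂(P(2)/Q(2)) = 0.1014·log₂(0.1014/0.0158) = 0.27196
  P(3)·log₂(P(3)/Q(3)) = 0.8125·log₂(0.8125/0.377) = 0.90009
  P(4)·log₂(P(4)/Q(4)) = 0.0762·log₂(0.0762/0.5616) = -0.21958

D_KL(P||Q) = -0.02181 + 0.27196 + 0.90009 - 0.21958 = 0.93066 ≈ 0.9307 bits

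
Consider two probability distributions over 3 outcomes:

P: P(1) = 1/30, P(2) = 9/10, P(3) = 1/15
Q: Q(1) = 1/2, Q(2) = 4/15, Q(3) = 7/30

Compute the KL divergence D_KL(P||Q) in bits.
1.3287 bits

D_KL(P||Q) = Σ P(x) log₂(P(x)/Q(x))

Computing term by term:
  P(1)·log₂(P(1)/Q(1)) = (1/30)·log₂((1/30)/(1/2)) = -0.13023
  P(2)·log₂(P(2)/Q(2)) = (9/10)·log₂((9/10)/(4/15)) = 1.57940
  P(3)·log₂(P(3)/Q(3)) = (1/15)·log₂((1/15)/(7/30)) = -0.12049

D_KL(P||Q) = -0.13023 + 1.57940 - 0.12049 = 1.32868 ≈ 1.3287 bits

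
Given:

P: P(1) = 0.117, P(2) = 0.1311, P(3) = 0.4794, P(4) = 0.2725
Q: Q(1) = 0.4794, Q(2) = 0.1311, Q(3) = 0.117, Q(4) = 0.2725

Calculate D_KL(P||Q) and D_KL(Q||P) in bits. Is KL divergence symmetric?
D_KL(P||Q) = 0.7374 bits, D_KL(Q||P) = 0.7374 bits. The two values coincide for this particular pair, but no — KL divergence is not symmetric in general.

D_KL(P||Q) = Σ P(x) log₂(P(x)/Q(x))

Computing term by term:
  P(1)·log₂(P(1)/Q(1)) = 0.117·log₂(0.117/0.4794) = -0.23806
  P(2)·log₂(P(2)/Q(2)) = 0.1311·log₂(0.1311/0.1311) = 0.00000
  P(3)·log₂(P(3)/Q(3)) = 0.4794·log₂(0.4794/0.117) = 0.97545
  P(4)·log₂(P(4)/Q(4)) = 0.2725·log₂(0.2725/0.2725) = 0.00000

D_KL(P||Q) = -0.23806 + 0.00000 + 0.97545 + 0.00000 = 0.73739 ≈ 0.7374 bits

D_KL(Q||P) = Σ Q(x) log₂(Q(x)/P(x))

Computing term by term:
  Q(1)·log₂(Q(1)/P(1)) = 0.4794·log₂(0.4794/0.117) = 0.97545
  Q(2)·log₂(Q(2)/P(2)) = 0.1311·log₂(0.1311/0.1311) = 0.00000
  Q(3)·log₂(Q(3)/P(3)) = 0.117·log₂(0.117/0.4794) = -0.23806
  Q(4)·log₂(Q(4)/P(4)) = 0.2725·log₂(0.2725/0.2725) = 0.00000

D_KL(Q||P) = 0.97545 + 0.00000 - 0.23806 + 0.00000 = 0.73739 ≈ 0.7374 bits

These ARE equal here. Q is P with outcomes relabeled (Q(1) = P(3), Q(3) = P(1)) by a relabeling that is its own inverse, so the two sums contain exactly the same terms in a different order. This is a special case — KL divergence is not symmetric in general: D_KL(P||Q) ≠ D_KL(Q||P) for most P, Q.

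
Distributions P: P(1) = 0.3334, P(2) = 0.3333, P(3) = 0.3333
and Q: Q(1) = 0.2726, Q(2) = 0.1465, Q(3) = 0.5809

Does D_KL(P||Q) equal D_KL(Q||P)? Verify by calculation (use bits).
D_KL(P||Q) = 0.2250 bits, D_KL(Q||P) = 0.2127 bits. No — D_KL(P||Q) ≠ D_KL(Q||P) for this pair.

D_KL(P||Q) = Σ P(x) log₂(P(x)/Q(x))

Computing term by term:
  P(1)·log₂(P(1)/Q(1)) = 0.3334·log₂(0.3334/0.2726) = 0.09684
  P(2)·log₂(P(2)/Q(2)) = 0.3333·log₂(0.3333/0.1465) = 0.39527
  P(3)·log₂(P(3)/Q(3)) = 0.3333·log₂(0.3333/0.5809) = -0.26713

D_KL(P||Q) = 0.09684 + 0.39527 - 0.26713 = 0.22498 ≈ 0.2250 bits

D_KL(Q||P) = Σ Q(x) log₂(Q(x)/P(x))

Computing term by term:
  Q(1)·log₂(Q(1)/P(1)) = 0.2726·log₂(0.2726/0.3334) = -0.07918
  Q(2)·log₂(Q(2)/P(2)) = 0.1465·log₂(0.1465/0.3333) = -0.17374
  Q(3)·log₂(Q(3)/P(3)) = 0.5809·log₂(0.5809/0.3333) = 0.46557

D_KL(Q||P) = -0.07918 - 0.17374 + 0.46557 = 0.21265 ≈ 0.2127 bits

These are NOT equal (difference: 0.0123 bits). KL divergence is asymmetric: D_KL(P||Q) ≠ D_KL(Q||P) in general.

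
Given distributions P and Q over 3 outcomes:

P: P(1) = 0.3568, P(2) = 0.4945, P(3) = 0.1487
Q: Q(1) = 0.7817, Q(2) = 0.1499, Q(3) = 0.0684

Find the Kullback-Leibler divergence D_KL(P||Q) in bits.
0.6144 bits

D_KL(P||Q) = Σ P(x) log₂(P(x)/Q(x))

Computing term by term:
  P(1)·log₂(P(1)/Q(1)) = 0.3568·log₂(0.3568/0.7817) = -0.40372
  P(2)·log₂(P(2)/Q(2)) = 0.4945·log₂(0.4945/0.1499) = 0.85151
  P(3)·log₂(P(3)/Q(3)) = 0.1487·log₂(0.1487/0.0684) = 0.16659

D_KL(P||Q) = -0.40372 + 0.85151 + 0.16659 = 0.61438 ≈ 0.6144 bits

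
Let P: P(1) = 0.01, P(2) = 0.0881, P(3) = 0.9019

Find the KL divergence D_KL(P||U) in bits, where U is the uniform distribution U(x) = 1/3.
1.0754 bits

U(i) = 1/3 for all i

D_KL(P||U) = Σ P(x) log₂(P(x) / (1/3))
           = Σ P(x) log₂(P(x)) + log₂(3)
           = log₂(3) - H(P)

H(P) = -Σ P(x) log₂(P(x)):
  -P(1)·log₂(P(1)) = -(0.01)·log₂(0.01) = 0.06644
  -P(2)·log₂(P(2)) = -(0.0881)·log₂(0.0881) = 0.30877
  -P(3)·log₂(P(3)) = -(0.9019)·log₂(0.9019) = 0.13435
H(P) = 0.06644 + 0.30877 + 0.13435 = 0.50956 bits

log₂(3) = 1.58496 bits

D_KL(P||U) = 1.58496 - 0.50956 = 1.07540 ≈ 1.0754 bits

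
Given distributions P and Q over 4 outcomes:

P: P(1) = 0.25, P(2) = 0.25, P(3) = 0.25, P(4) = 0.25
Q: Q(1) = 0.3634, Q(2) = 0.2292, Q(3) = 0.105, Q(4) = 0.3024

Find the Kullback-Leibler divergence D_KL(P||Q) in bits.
0.1407 bits

D_KL(P||Q) = Σ P(x) log₂(P(x)/Q(x))

Computing term by term:
  P(1)·log₂(P(1)/Q(1)) = 0.25·log₂(0.25/0.3634) = -0.13491
  P(2)·log₂(P(2)/Q(2)) = 0.25·log₂(0.25/0.2292) = 0.03133
  P(3)·log₂(P(3)/Q(3)) = 0.25·log₂(0.25/0.105) = 0.31288
  P(4)·log₂(P(4)/Q(4)) = 0.25·log₂(0.25/0.3024) = -0.06863

D_KL(P||Q) = -0.13491 + 0.03133 + 0.31288 - 0.06863 = 0.14067 ≈ 0.1407 bits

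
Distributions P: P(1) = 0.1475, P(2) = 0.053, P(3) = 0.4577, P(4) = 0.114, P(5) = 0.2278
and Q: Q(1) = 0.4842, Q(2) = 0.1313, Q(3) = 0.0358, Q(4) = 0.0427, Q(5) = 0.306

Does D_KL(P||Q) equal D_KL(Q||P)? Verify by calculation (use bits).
D_KL(P||Q) = 1.4249 bits, D_KL(Q||P) = 0.9404 bits. No — D_KL(P||Q) ≠ D_KL(Q||P) for this pair.

D_KL(P||Q) = Σ P(x) log₂(P(x)/Q(x))

Computing term by term:
  P(1)·log₂(P(1)/Q(1)) = 0.1475·log₂(0.1475/0.4842) = -0.25295
  P(2)·log₂(P(2)/Q(2)) = 0.053·log₂(0.053/0.1313) = -0.06937
  P(3)·log₂(P(3)/Q(3)) = 0.4577·log₂(0.4577/0.0358) = 1.68267
  P(4)·log₂(P(4)/Q(4)) = 0.114·log₂(0.114/0.0427) = 0.16151
  P(5)·log₂(P(5)/Q(5)) = 0.2278·log₂(0.2278/0.306) = -0.09699

D_KL(P||Q) = -0.25295 - 0.06937 + 1.68267 + 0.16151 - 0.09699 = 1.42487 ≈ 1.4249 bits

D_KL(Q||P) = Σ Q(x) log₂(Q(x)/P(x))

Computing term by term:
  Q(1)·log₂(Q(1)/P(1)) = 0.4842·log₂(0.4842/0.1475) = 0.83035
  Q(2)·log₂(Q(2)/P(2)) = 0.1313·log₂(0.1313/0.053) = 0.17185
  Q(3)·log₂(Q(3)/P(3)) = 0.0358·log₂(0.0358/0.4577) = -0.13161
  Q(4)·log₂(Q(4)/P(4)) = 0.0427·log₂(0.0427/0.114) = -0.06049
  Q(5)·log₂(Q(5)/P(5)) = 0.306·log₂(0.306/0.2278) = 0.13028

D_KL(Q||P) = 0.83035 + 0.17185 - 0.13161 - 0.06049 + 0.13028 = 0.94038 ≈ 0.9404 bits

These are NOT equal (difference: 0.4845 bits). KL divergence is asymmetric: D_KL(P||Q) ≠ D_KL(Q||P) in general.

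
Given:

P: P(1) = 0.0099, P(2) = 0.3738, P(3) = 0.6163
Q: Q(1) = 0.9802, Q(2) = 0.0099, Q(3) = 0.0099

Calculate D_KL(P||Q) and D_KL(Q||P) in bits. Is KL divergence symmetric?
D_KL(P||Q) = 5.5658 bits, D_KL(Q||P) = 6.3874 bits. No, KL divergence is not symmetric.

D_KL(P||Q) = Σ P(x) log₂(P(x)/Q(x))

Computing term by term:
  P(1)·log₂(P(1)/Q(1)) = 0.0099·log₂(0.0099/0.9802) = -0.06563
  P(2)·log₂(P(2)/Q(2)) = 0.3738·log₂(0.3738/0.0099) = 1.95822
  P(3)·log₂(P(3)/Q(3)) = 0.6163·log₂(0.6163/0.0099) = 3.67319

D_KL(P||Q) = -0.06563 + 1.95822 + 3.67319 = 5.56578 ≈ 5.5658 bits

D_KL(Q||P) = Σ Q(x) log₂(Q(x)/P(x))

Computing term by term:
  Q(1)·log₂(Q(1)/P(1)) = 0.9802·log₂(0.9802/0.0099) = 6.49824
  Q(2)·log₂(Q(2)/P(2)) = 0.0099·log₂(0.0099/0.3738) = -0.05186
  Q(3)·log₂(Q(3)/P(3)) = 0.0099·log₂(0.0099/0.6163) = -0.05900

D_KL(Q||P) = 6.49824 - 0.05186 - 0.05900 = 6.38738 ≈ 6.3874 bits

These are NOT equal (difference: 0.8216 bits). KL divergence is asymmetric: D_KL(P||Q) ≠ D_KL(Q||P) in general.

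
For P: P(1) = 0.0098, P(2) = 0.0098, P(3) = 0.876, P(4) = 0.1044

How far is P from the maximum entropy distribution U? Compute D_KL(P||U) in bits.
1.3616 bits

U(i) = 1/4 for all i

D_KL(P||U) = Σ P(x) log₂(P(x) / (1/4))
           = Σ P(x) log₂(P(x)) + log₂(4)
           = log₂(4) - H(P)

H(P) = -Σ P(x) log₂(P(x)):
  -P(1)·log₂(P(1)) = -(0.0098)·log₂(0.0098) = 0.06540
  -P(2)·log₂(P(2)) = -(0.0098)·log₂(0.0098) = 0.06540
  -P(3)·log₂(P(3)) = -(0.876)·log₂(0.876) = 0.16731
  -P(4)·log₂(P(4)) = -(0.1044)·log₂(0.1044) = 0.34032
H(P) = 0.06540 + 0.06540 + 0.16731 + 0.34032 = 0.63843 bits

log₂(4) = 2.00000 bits

D_KL(P||U) = 2.00000 - 0.63843 = 1.36157 ≈ 1.3616 bits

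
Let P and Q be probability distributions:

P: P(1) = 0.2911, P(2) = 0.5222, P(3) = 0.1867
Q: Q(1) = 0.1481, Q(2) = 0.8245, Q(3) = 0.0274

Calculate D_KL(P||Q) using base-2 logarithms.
0.4566 bits

D_KL(P||Q) = Σ P(x) log₂(P(x)/Q(x))

Computing term by term:
  P(1)·log₂(P(1)/Q(1)) = 0.2911·log₂(0.2911/0.1481) = 0.28381
  P(2)·log₂(P(2)/Q(2)) = 0.5222·log₂(0.5222/0.8245) = -0.34409
  P(3)·log₂(P(3)/Q(3)) = 0.1867·log₂(0.1867/0.0274) = 0.51687

D_KL(P||Q) = 0.28381 - 0.34409 + 0.51687 = 0.45659 ≈ 0.4566 bits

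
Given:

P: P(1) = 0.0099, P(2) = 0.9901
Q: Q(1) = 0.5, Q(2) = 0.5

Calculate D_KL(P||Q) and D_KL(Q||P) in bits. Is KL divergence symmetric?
D_KL(P||Q) = 0.9199 bits, D_KL(Q||P) = 2.3364 bits. No, KL divergence is not symmetric.

D_KL(P||Q) = Σ P(x) log₂(P(x)/Q(x))

Computing term by term:
  P(1)·log₂(P(1)/Q(1)) = 0.0099·log₂(0.0099/0.5) = -0.05602
  P(2)·log₂(P(2)/Q(2)) = 0.9901·log₂(0.9901/0.5) = 0.97589

D_KL(P||Q) = -0.05602 + 0.97589 = 0.91987 ≈ 0.9199 bits

D_KL(Q||P) = Σ Q(x) log₂(Q(x)/P(x))

Computing term by term:
  Q(1)·log₂(Q(1)/P(1)) = 0.5·log₂(0.5/0.0099) = 2.82918
  Q(2)·log₂(Q(2)/P(2)) = 0.5·log₂(0.5/0.9901) = -0.49282

D_KL(Q||P) = 2.82918 - 0.49282 = 2.33636 ≈ 2.3364 bits

These are NOT equal (difference: 1.4165 bits). KL divergence is asymmetric: D_KL(P||Q) ≠ D_KL(Q||P) in general.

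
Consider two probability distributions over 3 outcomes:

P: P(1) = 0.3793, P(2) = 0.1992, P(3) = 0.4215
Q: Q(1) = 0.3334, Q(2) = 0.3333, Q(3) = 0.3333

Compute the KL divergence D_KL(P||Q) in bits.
0.0654 bits

D_KL(P||Q) = Σ P(x) log₂(P(x)/Q(x))

Computing term by term:
  P(1)·log₂(P(1)/Q(1)) = 0.3793·log₂(0.3793/0.3334) = 0.07058
  P(2)·log₂(P(2)/Q(2)) = 0.1992·log₂(0.1992/0.3333) = -0.14793
  P(3)·log₂(P(3)/Q(3)) = 0.4215·log₂(0.4215/0.3333) = 0.14277

D_KL(P||Q) = 0.07058 - 0.14793 + 0.14277 = 0.06542 ≈ 0.0654 bits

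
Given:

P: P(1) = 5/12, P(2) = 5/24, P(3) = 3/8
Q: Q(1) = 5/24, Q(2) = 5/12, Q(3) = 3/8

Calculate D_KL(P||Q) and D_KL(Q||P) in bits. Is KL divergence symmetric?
D_KL(P||Q) = 0.2083 bits, D_KL(Q||P) = 0.2083 bits. The two values coincide for this particular pair, but no — KL divergence is not symmetric in general.

D_KL(P||Q) = Σ P(x) log₂(P(x)/Q(x))

Computing term by term:
  P(1)·log₂(P(1)/Q(1)) = (5/12)·log₂((5/12)/(5/24)) = 0.41667
  P(2)·log₂(P(2)/Q(2)) = (5/24)·log₂((5/24)/(5/12)) = -0.20833
  P(3)·log₂(P(3)/Q(3)) = (3/8)·log₂((3/8)/(3/8)) = 0.00000

D_KL(P||Q) = 0.41667 - 0.20833 + 0.00000 = 0.20834 ≈ 0.2083 bits

D_KL(Q||P) = Σ Q(x) log₂(Q(x)/P(x))

Computing term by term:
  Q(1)·log₂(Q(1)/P(1)) = (5/24)·log₂((5/24)/(5/12)) = -0.20833
  Q(2)·log₂(Q(2)/P(2)) = (5/12)·log₂((5/12)/(5/24)) = 0.41667
  Q(3)·log₂(Q(3)/P(3)) = (3/8)·log₂((3/8)/(3/8)) = 0.00000

D_KL(Q||P) = -0.20833 + 0.41667 + 0.00000 = 0.20834 ≈ 0.2083 bits

These ARE equal here. Q is P with outcomes relabeled (Q(1) = P(2), Q(2) = P(1)) by a relabeling that is its own inverse, so the two sums contain exactly the same terms in a different order. This is a special case — KL divergence is not symmetric in general: D_KL(P||Q) ≠ D_KL(Q||P) for most P, Q.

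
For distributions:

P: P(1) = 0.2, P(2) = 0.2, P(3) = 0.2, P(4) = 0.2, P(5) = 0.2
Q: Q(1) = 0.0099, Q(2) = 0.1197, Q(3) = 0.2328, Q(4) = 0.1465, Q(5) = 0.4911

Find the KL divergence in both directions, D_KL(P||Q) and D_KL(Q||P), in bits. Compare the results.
D_KL(P||Q) = 0.8022 bits, D_KL(Q||P) = 0.4901 bits. D_KL(P||Q) is larger than D_KL(Q||P) by 0.3121 bits; the two directions differ.

D_KL(P||Q) = Σ P(x) log₂(P(x)/Q(x))

Computing term by term:
  P(1)·log₂(P(1)/Q(1)) = 0.2·log₂(0.2/0.0099) = 0.86729
  P(2)·log₂(P(2)/Q(2)) = 0.2·log₂(0.2/0.1197) = 0.14812
  P(3)·log₂(P(3)/Q(3)) = 0.2·log₂(0.2/0.2328) = -0.04382
  P(4)·log₂(P(4)/Q(4)) = 0.2·log₂(0.2/0.1465) = 0.08982
  P(5)·log₂(P(5)/Q(5)) = 0.2·log₂(0.2/0.4911) = -0.25920

D_KL(P||Q) = 0.86729 + 0.14812 - 0.04382 + 0.08982 - 0.25920 = 0.80221 ≈ 0.8022 bits

D_KL(Q||P) = Σ Q(x) log₂(Q(x)/P(x))

Computing term by term:
  Q(1)·log₂(Q(1)/P(1)) = 0.0099·log₂(0.0099/0.2) = -0.04293
  Q(2)·log₂(Q(2)/P(2)) = 0.1197·log₂(0.1197/0.2) = -0.08865
  Q(3)·log₂(Q(3)/P(3)) = 0.2328·log₂(0.2328/0.2) = 0.05100
  Q(4)·log₂(Q(4)/P(4)) = 0.1465·log₂(0.1465/0.2) = -0.06579
  Q(5)·log₂(Q(5)/P(5)) = 0.4911·log₂(0.4911/0.2) = 0.63647

D_KL(Q||P) = -0.04293 - 0.08865 + 0.05100 - 0.06579 + 0.63647 = 0.49010 ≈ 0.4901 bits

These are NOT equal (difference: 0.3121 bits). KL divergence is asymmetric: D_KL(P||Q) ≠ D_KL(Q||P) in general.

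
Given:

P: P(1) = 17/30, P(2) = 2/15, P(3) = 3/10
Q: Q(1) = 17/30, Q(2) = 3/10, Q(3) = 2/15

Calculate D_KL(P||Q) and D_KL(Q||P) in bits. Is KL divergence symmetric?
D_KL(P||Q) = 0.1950 bits, D_KL(Q||P) = 0.1950 bits. The two values coincide for this particular pair, but no — KL divergence is not symmetric in general.

D_KL(P||Q) = Σ P(x) log₂(P(x)/Q(x))

Computing term by term:
  P(1)·log₂(P(1)/Q(1)) = (17/30)·log₂((17/30)/(17/30)) = 0.00000
  P(2)·log₂(P(2)/Q(2)) = (2/15)·log₂((2/15)/(3/10)) = -0.15599
  P(3)·log₂(P(3)/Q(3)) = (3/10)·log₂((3/10)/(2/15)) = 0.35098

D_KL(P||Q) = 0.00000 - 0.15599 + 0.35098 = 0.19499 ≈ 0.1950 bits

D_KL(Q||P) = Σ Q(x) log₂(Q(x)/P(x))

Computing term by term:
  Q(1)·log₂(Q(1)/P(1)) = (17/30)·log₂((17/30)/(17/30)) = 0.00000
  Q(2)·log₂(Q(2)/P(2)) = (3/10)·log₂((3/10)/(2/15)) = 0.35098
  Q(3)·log₂(Q(3)/P(3)) = (2/15)·log₂((2/15)/(3/10)) = -0.15599

D_KL(Q||P) = 0.00000 + 0.35098 - 0.15599 = 0.19499 ≈ 0.1950 bits

These ARE equal here. Q is P with outcomes relabeled (Q(2) = P(3), Q(3) = P(2)) by a relabeling that is its own inverse, so the two sums contain exactly the same terms in a different order. This is a special case — KL divergence is not symmetric in general: D_KL(P||Q) ≠ D_KL(Q||P) for most P, Q.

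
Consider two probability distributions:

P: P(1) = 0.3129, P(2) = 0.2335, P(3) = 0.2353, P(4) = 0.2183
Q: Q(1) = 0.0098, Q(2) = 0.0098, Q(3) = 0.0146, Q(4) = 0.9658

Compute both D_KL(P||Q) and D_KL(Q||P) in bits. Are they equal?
D_KL(P||Q) = 3.1070 bits, D_KL(Q||P) = 1.9197 bits. No, they are not equal.

D_KL(P||Q) = Σ P(x) log₂(P(x)/Q(x))

Computing term by term:
  P(1)·log₂(P(1)/Q(1)) = 0.3129·log₂(0.3129/0.0098) = 1.56349
  P(2)·log₂(P(2)/Q(2)) = 0.2335·log₂(0.2335/0.0098) = 1.06815
  P(3)·log₂(P(3)/Q(3)) = 0.2353·log₂(0.2353/0.0146) = 0.94366
  P(4)·log₂(P(4)/Q(4)) = 0.2183·log₂(0.2183/0.9658) = -0.46834

D_KL(P||Q) = 1.56349 + 1.06815 + 0.94366 - 0.46834 = 3.10696 ≈ 3.1070 bits

D_KL(Q||P) = Σ Q(x) log₂(Q(x)/P(x))

Computing term by term:
  Q(1)·log₂(Q(1)/P(1)) = 0.0098·log₂(0.0098/0.3129) = -0.04897
  Q(2)·log₂(Q(2)/P(2)) = 0.0098·log₂(0.0098/0.2335) = -0.04483
  Q(3)·log₂(Q(3)/P(3)) = 0.0146·log₂(0.0146/0.2353) = -0.05855
  Q(4)·log₂(Q(4)/P(4)) = 0.9658·log₂(0.9658/0.2183) = 2.07204

D_KL(Q||P) = -0.04897 - 0.04483 - 0.05855 + 2.07204 = 1.91969 ≈ 1.9197 bits

These are NOT equal (difference: 1.1873 bits). KL divergence is asymmetric: D_KL(P||Q) ≠ D_KL(Q||P) in general.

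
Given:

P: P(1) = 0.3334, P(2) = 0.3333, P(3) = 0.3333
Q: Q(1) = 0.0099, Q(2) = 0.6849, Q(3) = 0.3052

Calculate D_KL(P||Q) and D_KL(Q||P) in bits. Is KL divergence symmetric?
D_KL(P||Q) = 1.3876 bits, D_KL(Q||P) = 0.6227 bits. No, KL divergence is not symmetric.

D_KL(P||Q) = Σ P(x) log₂(P(x)/Q(x))

Computing term by term:
  P(1)·log₂(P(1)/Q(1)) = 0.3334·log₂(0.3334/0.0099) = 1.69157
  P(2)·log₂(P(2)/Q(2)) = 0.3333·log₂(0.3333/0.6849) = -0.34632
  P(3)·log₂(P(3)/Q(3)) = 0.3333·log₂(0.3333/0.3052) = 0.04235

D_KL(P||Q) = 1.69157 - 0.34632 + 0.04235 = 1.38760 ≈ 1.3876 bits

D_KL(Q||P) = Σ Q(x) log₂(Q(x)/P(x))

Computing term by term:
  Q(1)·log₂(Q(1)/P(1)) = 0.0099·log₂(0.0099/0.3334) = -0.05023
  Q(2)·log₂(Q(2)/P(2)) = 0.6849·log₂(0.6849/0.3333) = 0.71166
  Q(3)·log₂(Q(3)/P(3)) = 0.3052·log₂(0.3052/0.3333) = -0.03878

D_KL(Q||P) = -0.05023 + 0.71166 - 0.03878 = 0.62265 ≈ 0.6227 bits

These are NOT equal (difference: 0.7649 bits). KL divergence is asymmetric: D_KL(P||Q) ≠ D_KL(Q||P) in general.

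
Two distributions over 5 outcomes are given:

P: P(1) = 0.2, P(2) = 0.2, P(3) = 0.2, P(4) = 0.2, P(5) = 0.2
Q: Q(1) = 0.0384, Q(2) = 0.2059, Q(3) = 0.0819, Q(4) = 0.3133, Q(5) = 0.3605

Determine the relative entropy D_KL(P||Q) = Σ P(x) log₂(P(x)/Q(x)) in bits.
0.4259 bits

D_KL(P||Q) = Σ P(x) log₂(P(x)/Q(x))

Computing term by term:
  P(1)·log₂(P(1)/Q(1)) = 0.2·log₂(0.2/0.0384) = 0.47616
  P(2)·log₂(P(2)/Q(2)) = 0.2·log₂(0.2/0.2059) = -0.00839
  P(3)·log₂(P(3)/Q(3)) = 0.2·log₂(0.2/0.0819) = 0.25761
  P(4)·log₂(P(4)/Q(4)) = 0.2·log₂(0.2/0.3133) = -0.12951
  P(5)·log₂(P(5)/Q(5)) = 0.2·log₂(0.2/0.3605) = -0.17000

D_KL(P||Q) = 0.47616 - 0.00839 + 0.25761 - 0.12951 - 0.17000 = 0.42587 ≈ 0.4259 bits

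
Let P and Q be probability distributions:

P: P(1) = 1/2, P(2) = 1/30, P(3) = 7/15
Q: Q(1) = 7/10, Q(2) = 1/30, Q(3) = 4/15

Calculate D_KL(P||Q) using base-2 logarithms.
0.1341 bits

D_KL(P||Q) = Σ P(x) log₂(P(x)/Q(x))

Computing term by term:
  P(1)·log₂(P(1)/Q(1)) = (1/2)·log₂((1/2)/(7/10)) = -0.24271
  P(2)·log₂(P(2)/Q(2)) = (1/30)·log₂((1/30)/(1/30)) = 0.00000
  P(3)·log₂(P(3)/Q(3)) = (7/15)·log₂((7/15)/(4/15)) = 0.37677

D_KL(P||Q) = -0.24271 + 0.00000 + 0.37677 = 0.13406 ≈ 0.1341 bits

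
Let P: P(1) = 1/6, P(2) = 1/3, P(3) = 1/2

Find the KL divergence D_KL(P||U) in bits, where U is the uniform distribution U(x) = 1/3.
0.1258 bits

U(i) = 1/3 for all i

D_KL(P||U) = Σ P(x) log₂(P(x) / (1/3))
           = Σ P(x) log₂(P(x)) + log₂(3)
           = log₂(3) - H(P)

H(P) = -Σ P(x) log₂(P(x)):
  -P(1)·log₂(P(1)) = -(1/6)·log₂(1/6) = 0.43083
  -P(2)·log₂(P(2)) = -(1/3)·log₂(1/3) = 0.52832
  -P(3)·log₂(P(3)) = -(1/2)·log₂(1/2) = 0.50000
H(P) = 0.43083 + 0.52832 + 0.50000 = 1.45915 bits

log₂(3) = 1.58496 bits

D_KL(P||U) = 1.58496 - 1.45915 = 0.12581 ≈ 0.1258 bits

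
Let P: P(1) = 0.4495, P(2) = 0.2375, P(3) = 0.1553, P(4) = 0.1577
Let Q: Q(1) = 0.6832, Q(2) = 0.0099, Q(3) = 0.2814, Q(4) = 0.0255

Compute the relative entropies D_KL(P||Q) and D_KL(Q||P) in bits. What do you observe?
D_KL(P||Q) = 1.0986 bits, D_KL(Q||P) = 0.5415 bits. The two directions give different values (D_KL(P||Q) exceeds D_KL(Q||P) by 0.5571 bits): KL divergence is asymmetric.

D_KL(P||Q) = Σ P(x) log₂(P(x)/Q(x))

Computing term by term:
  P(1)·log₂(P(1)/Q(1)) = 0.4495·log₂(0.4495/0.6832) = -0.27149
  P(2)·log₂(P(2)/Q(2)) = 0.2375·log₂(0.2375/0.0099) = 1.08878
  P(3)·log₂(P(3)/Q(3)) = 0.1553·log₂(0.1553/0.2814) = -0.13318
  P(4)·log₂(P(4)/Q(4)) = 0.1577·log₂(0.1577/0.0255) = 0.41453

D_KL(P||Q) = -0.27149 + 1.08878 - 0.13318 + 0.41453 = 1.09864 ≈ 1.0986 bits

D_KL(Q||P) = Σ Q(x) log₂(Q(x)/P(x))

Computing term by term:
  Q(1)·log₂(Q(1)/P(1)) = 0.6832·log₂(0.6832/0.4495) = 0.41264
  Q(2)·log₂(Q(2)/P(2)) = 0.0099·log₂(0.0099/0.2375) = -0.04539
  Q(3)·log₂(Q(3)/P(3)) = 0.2814·log₂(0.2814/0.1553) = 0.24132
  Q(4)·log₂(Q(4)/P(4)) = 0.0255·log₂(0.0255/0.1577) = -0.06703

D_KL(Q||P) = 0.41264 - 0.04539 + 0.24132 - 0.06703 = 0.54154 ≈ 0.5415 bits

These are NOT equal (difference: 0.5571 bits). KL divergence is asymmetric: D_KL(P||Q) ≠ D_KL(Q||P) in general.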